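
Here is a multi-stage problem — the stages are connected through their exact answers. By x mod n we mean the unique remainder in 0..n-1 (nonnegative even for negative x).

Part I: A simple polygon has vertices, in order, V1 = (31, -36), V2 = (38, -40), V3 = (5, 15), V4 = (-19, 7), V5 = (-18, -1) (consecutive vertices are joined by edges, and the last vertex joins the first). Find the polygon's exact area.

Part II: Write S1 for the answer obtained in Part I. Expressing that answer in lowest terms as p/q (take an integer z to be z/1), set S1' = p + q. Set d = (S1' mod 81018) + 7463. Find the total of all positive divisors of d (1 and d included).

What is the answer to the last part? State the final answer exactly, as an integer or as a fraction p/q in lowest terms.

10188

Part I: cross terms: (31*-40 - 38*-36)=128, (38*15 - 5*-40)=770, (5*7 - -19*15)=320, (-19*-1 - -18*7)=145, (-18*-36 - 31*-1)=679; twice the area = |2042| = 2042; area = 1021; answer 1021
Part II: S1 = 1021; threaded value p + q = 1022; d = 8485; 8485 = 5 * 1697; sigma = (1 + 5) * (1 + 1697) = 6 * 1698 = 10188; answer 10188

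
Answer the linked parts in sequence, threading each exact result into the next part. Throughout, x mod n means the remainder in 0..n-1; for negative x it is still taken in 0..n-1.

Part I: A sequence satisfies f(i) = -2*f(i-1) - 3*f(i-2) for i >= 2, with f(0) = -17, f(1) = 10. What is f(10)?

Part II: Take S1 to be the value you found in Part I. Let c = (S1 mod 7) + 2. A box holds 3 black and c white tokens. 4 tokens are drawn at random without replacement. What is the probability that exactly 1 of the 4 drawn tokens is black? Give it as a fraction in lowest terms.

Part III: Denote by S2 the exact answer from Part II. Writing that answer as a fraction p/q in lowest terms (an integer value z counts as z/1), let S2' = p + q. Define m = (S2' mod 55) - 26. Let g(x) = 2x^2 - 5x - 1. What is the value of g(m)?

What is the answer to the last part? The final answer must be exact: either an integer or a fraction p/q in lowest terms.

776

Part I: f(2) = -2*(10) - 3*(-17) = 31; iterating: f(2)=31, f(3)=-92, f(4)=91, f(5)=94, f(6)=-461, f(7)=640, f(8)=103, f(9)=-2126, f(10)=3943; answer 3943
Part II: S1 = 3943; c = 4; total draws C(7,4) = 35; favorable C(3,1)*C(4,3) = 12; P = 12/35; answer 12/35
Part III: S2 = 12/35; threaded value p + q = 47; m = 21; 2*(21)^2 - 5*(21)^1 - 1 = (882) + (-105) + (-1) = 776; answer 776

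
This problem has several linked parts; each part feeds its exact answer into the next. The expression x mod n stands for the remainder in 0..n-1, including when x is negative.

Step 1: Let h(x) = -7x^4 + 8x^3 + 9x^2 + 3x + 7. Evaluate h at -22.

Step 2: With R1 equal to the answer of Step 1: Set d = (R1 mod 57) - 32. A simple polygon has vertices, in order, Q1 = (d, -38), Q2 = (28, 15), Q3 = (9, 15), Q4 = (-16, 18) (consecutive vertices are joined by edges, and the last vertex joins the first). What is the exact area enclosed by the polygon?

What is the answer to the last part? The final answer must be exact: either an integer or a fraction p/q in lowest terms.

Step 1: -7*(-22)^4 + 8*(-22)^3 + 9*(-22)^2 + 3*(-22)^1 + 7 = (-1639792) + (-85184) + (4356) + (-66) + (7) = -1720679; answer -1720679
Step 2: R1 = -1720679; d = 5; cross terms: (5*15 - 28*-38)=1139, (28*15 - 9*15)=285, (9*18 - -16*15)=402, (-16*-38 - 5*18)=518; twice the area = |2344| = 2344; area = 1172; answer 1172

1172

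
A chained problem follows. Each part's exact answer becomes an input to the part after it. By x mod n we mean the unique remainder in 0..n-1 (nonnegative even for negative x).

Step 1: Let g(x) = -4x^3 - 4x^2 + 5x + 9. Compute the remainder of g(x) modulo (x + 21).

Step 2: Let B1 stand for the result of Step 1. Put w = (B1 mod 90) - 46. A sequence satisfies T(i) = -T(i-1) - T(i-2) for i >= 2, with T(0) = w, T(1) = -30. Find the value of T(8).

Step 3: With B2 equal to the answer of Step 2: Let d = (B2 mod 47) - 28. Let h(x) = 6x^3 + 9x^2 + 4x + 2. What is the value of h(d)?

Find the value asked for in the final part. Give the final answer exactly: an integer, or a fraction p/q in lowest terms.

Step 1: remainder = value at the root: -4*(-21)^3 - 4*(-21)^2 + 5*(-21)^1 + 9 = (37044) + (-1764) + (-105) + (9) = 35184; answer 35184
Step 2: B1 = 35184; w = 38; T(2) = -1*(-30) - 1*(38) = -8; iterating: T(2)=-8, T(3)=38, T(4)=-30, T(5)=-8, T(6)=38, T(7)=-30, T(8)=-8; answer -8
Step 3: B2 = -8; d = 11; 6*(11)^3 + 9*(11)^2 + 4*(11)^1 + 2 = (7986) + (1089) + (44) + (2) = 9121; answer 9121

9121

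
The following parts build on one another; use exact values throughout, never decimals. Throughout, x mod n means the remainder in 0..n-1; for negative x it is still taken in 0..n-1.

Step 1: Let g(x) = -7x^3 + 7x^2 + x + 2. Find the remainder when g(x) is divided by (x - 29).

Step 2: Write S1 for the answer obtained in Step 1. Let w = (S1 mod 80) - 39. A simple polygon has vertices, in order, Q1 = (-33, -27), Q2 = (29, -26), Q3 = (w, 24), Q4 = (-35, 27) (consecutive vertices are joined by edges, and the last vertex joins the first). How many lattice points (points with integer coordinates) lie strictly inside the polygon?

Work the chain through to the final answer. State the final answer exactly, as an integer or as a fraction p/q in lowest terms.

3459

Step 1: remainder = value at the root: -7*(29)^3 + 7*(29)^2 + 1*(29)^1 + 2 = (-170723) + (5887) + (29) + (2) = -164805; answer -164805
Step 2: S1 = -164805; w = 36; cross terms: (-33*-26 - 29*-27)=1641, (29*24 - 36*-26)=1632, (36*27 - -35*24)=1812, (-35*-27 - -33*27)=1836; twice the area = |6921| = 6921; area = 6921/2; boundary points = 1 + 1 + 1 + 2 = 5; strictly interior points = area - boundary/2 + 1 = 3459; answer 3459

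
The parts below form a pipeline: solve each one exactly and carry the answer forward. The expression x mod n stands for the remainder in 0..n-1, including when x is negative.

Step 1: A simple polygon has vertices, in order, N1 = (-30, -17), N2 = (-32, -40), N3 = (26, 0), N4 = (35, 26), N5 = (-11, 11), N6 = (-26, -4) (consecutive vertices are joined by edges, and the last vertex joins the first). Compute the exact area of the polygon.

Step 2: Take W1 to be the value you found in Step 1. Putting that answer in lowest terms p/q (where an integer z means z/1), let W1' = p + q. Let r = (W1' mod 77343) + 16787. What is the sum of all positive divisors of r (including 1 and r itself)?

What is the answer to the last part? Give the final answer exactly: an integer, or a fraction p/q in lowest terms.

51870

Step 1: cross terms: (-30*-40 - -32*-17)=656, (-32*0 - 26*-40)=1040, (26*26 - 35*0)=676, (35*11 - -11*26)=671, (-11*-4 - -26*11)=330, (-26*-17 - -30*-4)=322; twice the area = |3695| = 3695; area = 3695/2; answer 3695/2
Step 2: W1 = 3695/2; threaded value p + q = 3697; r = 20484; 20484 = 2^2 * 3^2 * 569; sigma = (1 + 2 + 4) * (1 + 3 + 9) * (1 + 569) = 7 * 13 * 570 = 51870; answer 51870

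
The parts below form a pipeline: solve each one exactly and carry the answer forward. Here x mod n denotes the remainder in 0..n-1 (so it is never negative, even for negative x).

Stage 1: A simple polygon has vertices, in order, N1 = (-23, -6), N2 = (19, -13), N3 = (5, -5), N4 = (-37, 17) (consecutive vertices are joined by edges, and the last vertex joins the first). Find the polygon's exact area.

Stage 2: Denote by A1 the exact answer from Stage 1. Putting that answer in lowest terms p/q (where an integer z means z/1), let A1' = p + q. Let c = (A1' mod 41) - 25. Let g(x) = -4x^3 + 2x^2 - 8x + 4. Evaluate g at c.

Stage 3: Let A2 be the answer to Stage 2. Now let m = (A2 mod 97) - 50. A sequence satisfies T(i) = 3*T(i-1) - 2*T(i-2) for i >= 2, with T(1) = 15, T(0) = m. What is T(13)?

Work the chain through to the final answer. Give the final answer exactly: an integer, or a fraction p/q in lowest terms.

-81885

Stage 1: cross terms: (-23*-13 - 19*-6)=413, (19*-5 - 5*-13)=-30, (5*17 - -37*-5)=-100, (-37*-6 - -23*17)=613; twice the area = |896| = 896; area = 448; answer 448
Stage 2: A1 = 448; threaded value p + q = 449; c = 14; -4*(14)^3 + 2*(14)^2 - 8*(14)^1 + 4 = (-10976) + (392) + (-112) + (4) = -10692; answer -10692
Stage 3: A2 = -10692; m = 25; T(2) = 3*(15) - 2*(25) = -5; iterating: T(2)=-5, T(3)=-45, T(4)=-125, T(5)=-285, T(6)=-605, T(7)=-1245, T(8)=-2525, T(9)=-5085, T(10)=-10205, T(11)=-20445, T(12)=-40925, T(13)=-81885; answer -81885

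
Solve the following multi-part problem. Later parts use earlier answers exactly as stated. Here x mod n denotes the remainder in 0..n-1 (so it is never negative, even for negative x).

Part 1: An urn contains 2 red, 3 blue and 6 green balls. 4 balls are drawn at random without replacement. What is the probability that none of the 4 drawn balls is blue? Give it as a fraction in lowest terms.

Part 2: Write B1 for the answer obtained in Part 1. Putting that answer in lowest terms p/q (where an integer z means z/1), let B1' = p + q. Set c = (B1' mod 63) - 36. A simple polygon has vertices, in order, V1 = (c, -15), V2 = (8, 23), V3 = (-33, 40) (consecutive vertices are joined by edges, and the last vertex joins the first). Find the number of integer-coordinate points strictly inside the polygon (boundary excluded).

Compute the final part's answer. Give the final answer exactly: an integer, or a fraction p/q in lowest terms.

Part 1: total draws C(11,4) = 330; favorable C(8,4) = 70; P = 7/33; answer 7/33
Part 2: B1 = 7/33; threaded value p + q = 40; c = 4; cross terms: (4*23 - 8*-15)=212, (8*40 - -33*23)=1079, (-33*-15 - 4*40)=335; twice the area = |1626| = 1626; area = 813; boundary points = 2 + 1 + 1 = 4; strictly interior points = area - boundary/2 + 1 = 812; answer 812

812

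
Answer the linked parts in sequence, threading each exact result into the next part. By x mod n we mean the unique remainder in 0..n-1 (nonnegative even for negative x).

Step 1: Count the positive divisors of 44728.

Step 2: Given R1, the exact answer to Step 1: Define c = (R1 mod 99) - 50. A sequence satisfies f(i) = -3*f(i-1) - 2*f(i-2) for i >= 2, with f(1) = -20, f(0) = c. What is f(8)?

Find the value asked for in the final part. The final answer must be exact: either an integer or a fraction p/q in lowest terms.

15768

Step 1: 44728 = 2^3 * 5591; number of divisors = (3+1) * (1+1) = 8; answer 8
Step 2: R1 = 8; c = -42; f(2) = -3*(-20) - 2*(-42) = 144; iterating: f(2)=144, f(3)=-392, f(4)=888, f(5)=-1880, f(6)=3864, f(7)=-7832, f(8)=15768; answer 15768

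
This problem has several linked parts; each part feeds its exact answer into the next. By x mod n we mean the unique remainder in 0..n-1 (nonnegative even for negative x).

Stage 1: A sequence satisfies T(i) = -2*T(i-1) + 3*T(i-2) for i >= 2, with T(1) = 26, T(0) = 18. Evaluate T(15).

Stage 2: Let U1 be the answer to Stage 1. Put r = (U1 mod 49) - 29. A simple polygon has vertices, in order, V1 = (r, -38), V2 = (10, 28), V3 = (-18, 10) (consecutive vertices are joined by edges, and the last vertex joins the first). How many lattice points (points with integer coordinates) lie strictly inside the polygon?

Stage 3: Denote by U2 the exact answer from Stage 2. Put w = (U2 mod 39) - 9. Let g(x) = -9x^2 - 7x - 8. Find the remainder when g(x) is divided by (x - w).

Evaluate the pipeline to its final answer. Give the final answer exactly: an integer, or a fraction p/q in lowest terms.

Stage 1: T(2) = -2*(26) + 3*(18) = 2; iterating: T(2)=2, T(3)=74, T(4)=-142, T(5)=506, T(6)=-1438, T(7)=4394, T(8)=-13102, T(9)=39386, T(10)=-118078, T(11)=354314, T(12)=-1062862, T(13)=3188666, T(14)=-9565918, T(15)=28697834; answer 28697834
Stage 2: U1 = 28697834; r = -25; cross terms: (-25*28 - 10*-38)=-320, (10*10 - -18*28)=604, (-18*-38 - -25*10)=934; twice the area = |1218| = 1218; area = 609; boundary points = 1 + 2 + 1 = 4; strictly interior points = area - boundary/2 + 1 = 608; answer 608
Stage 3: U2 = 608; w = 14; remainder = value at the root: -9*(14)^2 - 7*(14)^1 - 8 = (-1764) + (-98) + (-8) = -1870; answer -1870

-1870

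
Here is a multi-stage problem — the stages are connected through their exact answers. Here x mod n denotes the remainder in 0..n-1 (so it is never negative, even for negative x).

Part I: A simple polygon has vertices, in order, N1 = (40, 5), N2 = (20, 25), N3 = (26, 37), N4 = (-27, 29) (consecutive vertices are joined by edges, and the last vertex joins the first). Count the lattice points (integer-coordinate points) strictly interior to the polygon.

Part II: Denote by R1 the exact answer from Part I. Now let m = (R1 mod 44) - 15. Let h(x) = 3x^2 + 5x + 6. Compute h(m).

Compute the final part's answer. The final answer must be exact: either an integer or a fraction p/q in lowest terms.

Part I: cross terms: (40*25 - 20*5)=900, (20*37 - 26*25)=90, (26*29 - -27*37)=1753, (-27*5 - 40*29)=-1295; twice the area = |1448| = 1448; area = 724; boundary points = 20 + 6 + 1 + 1 = 28; strictly interior points = area - boundary/2 + 1 = 711; answer 711
Part II: R1 = 711; m = -8; 3*(-8)^2 + 5*(-8)^1 + 6 = (192) + (-40) + (6) = 158; answer 158

158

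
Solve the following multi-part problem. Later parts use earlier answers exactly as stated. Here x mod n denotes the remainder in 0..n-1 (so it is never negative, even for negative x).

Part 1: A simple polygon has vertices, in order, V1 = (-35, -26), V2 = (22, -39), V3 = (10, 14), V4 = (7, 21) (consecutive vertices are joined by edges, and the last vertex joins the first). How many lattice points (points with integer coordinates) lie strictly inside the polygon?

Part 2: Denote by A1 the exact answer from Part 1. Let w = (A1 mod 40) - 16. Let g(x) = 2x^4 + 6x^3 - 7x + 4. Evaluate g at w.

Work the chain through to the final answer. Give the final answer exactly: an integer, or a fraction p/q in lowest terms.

Part 1: cross terms: (-35*-39 - 22*-26)=1937, (22*14 - 10*-39)=698, (10*21 - 7*14)=112, (7*-26 - -35*21)=553; twice the area = |3300| = 3300; area = 1650; boundary points = 1 + 1 + 1 + 1 = 4; strictly interior points = area - boundary/2 + 1 = 1649; answer 1649
Part 2: A1 = 1649; w = -7; 2*(-7)^4 + 6*(-7)^3 - 7*(-7)^1 + 4 = (4802) + (-2058) + (49) + (4) = 2797; answer 2797

2797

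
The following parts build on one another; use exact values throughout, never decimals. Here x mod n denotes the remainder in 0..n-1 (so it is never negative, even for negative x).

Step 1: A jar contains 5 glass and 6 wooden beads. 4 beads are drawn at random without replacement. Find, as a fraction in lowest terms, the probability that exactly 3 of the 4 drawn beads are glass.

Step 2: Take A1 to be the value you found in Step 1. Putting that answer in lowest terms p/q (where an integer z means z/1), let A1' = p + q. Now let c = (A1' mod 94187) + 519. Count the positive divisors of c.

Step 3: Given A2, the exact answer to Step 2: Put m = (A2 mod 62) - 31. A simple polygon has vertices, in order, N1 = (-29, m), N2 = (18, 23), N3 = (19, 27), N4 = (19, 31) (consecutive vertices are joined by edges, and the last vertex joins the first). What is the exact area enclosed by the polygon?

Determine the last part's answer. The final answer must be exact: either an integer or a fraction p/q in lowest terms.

Step 1: total draws C(11,4) = 330; favorable C(5,3)*C(6,1) = 60; P = 2/11; answer 2/11
Step 2: A1 = 2/11; threaded value p + q = 13; c = 532; 532 = 2^2 * 7 * 19; number of divisors = (2+1) * (1+1) * (1+1) = 12; answer 12
Step 3: A2 = 12; m = -19; cross terms: (-29*23 - 18*-19)=-325, (18*27 - 19*23)=49, (19*31 - 19*27)=76, (19*-19 - -29*31)=538; twice the area = |338| = 338; area = 169; answer 169

169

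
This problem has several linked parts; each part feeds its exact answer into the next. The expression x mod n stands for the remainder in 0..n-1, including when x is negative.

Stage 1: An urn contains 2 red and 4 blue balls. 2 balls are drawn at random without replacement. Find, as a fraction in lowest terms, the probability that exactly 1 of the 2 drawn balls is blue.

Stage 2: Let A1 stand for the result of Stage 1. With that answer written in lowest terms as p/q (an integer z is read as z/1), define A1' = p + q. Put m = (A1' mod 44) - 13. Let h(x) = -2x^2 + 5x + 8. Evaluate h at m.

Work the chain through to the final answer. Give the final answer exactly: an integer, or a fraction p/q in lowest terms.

Stage 1: total draws C(6,2) = 15; favorable C(4,1)*C(2,1) = 8; P = 8/15; answer 8/15
Stage 2: A1 = 8/15; threaded value p + q = 23; m = 10; -2*(10)^2 + 5*(10)^1 + 8 = (-200) + (50) + (8) = -142; answer -142

-142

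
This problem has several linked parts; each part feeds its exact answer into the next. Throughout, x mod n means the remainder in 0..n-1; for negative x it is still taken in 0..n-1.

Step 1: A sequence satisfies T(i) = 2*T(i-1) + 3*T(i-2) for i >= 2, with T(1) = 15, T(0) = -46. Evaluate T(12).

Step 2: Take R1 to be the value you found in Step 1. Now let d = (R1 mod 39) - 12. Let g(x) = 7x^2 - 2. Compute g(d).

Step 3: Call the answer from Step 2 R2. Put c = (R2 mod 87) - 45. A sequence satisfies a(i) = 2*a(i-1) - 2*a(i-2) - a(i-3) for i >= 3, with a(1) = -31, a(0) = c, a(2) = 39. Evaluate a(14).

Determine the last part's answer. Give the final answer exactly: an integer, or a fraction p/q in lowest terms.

Step 1: T(2) = 2*(15) + 3*(-46) = -108; iterating: T(2)=-108, T(3)=-171, T(4)=-666, T(5)=-1845, T(6)=-5688, T(7)=-16911, T(8)=-50886, T(9)=-152505, T(10)=-457668, T(11)=-1372851, T(12)=-4118706; answer -4118706
Step 2: R1 = -4118706; d = -6; 7*(-6)^2 - 2 = (252) + (-2) = 250; answer 250
Step 3: R2 = 250; c = 31; a(3) = 2*(39) - 2*(-31) - 1*(31) = 109; iterating: a(3)=109, a(4)=171, a(5)=85, a(6)=-281, a(7)=-903, a(8)=-1329, a(9)=-571, a(10)=2419, a(11)=7309, a(12)=10351, a(13)=3665, a(14)=-20681; answer -20681

-20681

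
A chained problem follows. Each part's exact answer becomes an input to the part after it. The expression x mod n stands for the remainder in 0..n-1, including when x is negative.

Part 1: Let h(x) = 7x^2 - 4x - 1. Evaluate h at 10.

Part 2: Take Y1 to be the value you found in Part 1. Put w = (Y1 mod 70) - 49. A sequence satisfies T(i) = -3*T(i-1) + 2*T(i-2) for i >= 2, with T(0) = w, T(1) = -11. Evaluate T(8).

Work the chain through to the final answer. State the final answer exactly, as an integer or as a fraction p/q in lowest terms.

-1451

Part 1: 7*(10)^2 - 4*(10)^1 - 1 = (700) + (-40) + (-1) = 659; answer 659
Part 2: Y1 = 659; w = -20; T(2) = -3*(-11) + 2*(-20) = -7; iterating: T(2)=-7, T(3)=-1, T(4)=-11, T(5)=31, T(6)=-115, T(7)=407, T(8)=-1451; answer -1451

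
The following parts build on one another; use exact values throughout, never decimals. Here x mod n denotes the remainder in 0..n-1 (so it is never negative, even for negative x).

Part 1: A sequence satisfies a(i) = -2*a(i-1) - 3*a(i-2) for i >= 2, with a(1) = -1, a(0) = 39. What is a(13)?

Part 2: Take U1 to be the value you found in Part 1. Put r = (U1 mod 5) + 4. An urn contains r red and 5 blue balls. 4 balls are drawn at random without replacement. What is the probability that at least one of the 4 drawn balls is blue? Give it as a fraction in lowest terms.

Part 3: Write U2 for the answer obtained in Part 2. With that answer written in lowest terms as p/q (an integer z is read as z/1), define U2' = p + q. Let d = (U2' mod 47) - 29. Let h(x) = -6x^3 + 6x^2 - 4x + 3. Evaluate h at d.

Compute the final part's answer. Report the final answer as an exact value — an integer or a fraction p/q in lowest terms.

Part 1: a(2) = -2*(-1) - 3*(39) = -115; iterating: a(2)=-115, a(3)=233, a(4)=-121, a(5)=-457, a(6)=1277, a(7)=-1183, a(8)=-1465, a(9)=6479, a(10)=-8563, a(11)=-2311, a(12)=30311, a(13)=-53689; answer -53689
Part 2: U1 = -53689; r = 5; total draws C(10,4) = 210; complement C(5,4) = 5; favorable 210 - 5 = 205; P = 41/42; answer 41/42
Part 3: U2 = 41/42; threaded value p + q = 83; d = 7; -6*(7)^3 + 6*(7)^2 - 4*(7)^1 + 3 = (-2058) + (294) + (-28) + (3) = -1789; answer -1789

-1789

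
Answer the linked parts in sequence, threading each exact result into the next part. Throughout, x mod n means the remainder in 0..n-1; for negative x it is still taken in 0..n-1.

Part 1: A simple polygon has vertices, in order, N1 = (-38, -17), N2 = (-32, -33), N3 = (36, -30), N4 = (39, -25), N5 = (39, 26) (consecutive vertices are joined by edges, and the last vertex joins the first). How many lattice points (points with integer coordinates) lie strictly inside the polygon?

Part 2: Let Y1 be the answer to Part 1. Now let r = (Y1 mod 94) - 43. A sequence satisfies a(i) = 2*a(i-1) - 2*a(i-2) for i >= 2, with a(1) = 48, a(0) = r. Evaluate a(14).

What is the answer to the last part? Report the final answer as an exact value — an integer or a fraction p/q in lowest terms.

Part 1: cross terms: (-38*-33 - -32*-17)=710, (-32*-30 - 36*-33)=2148, (36*-25 - 39*-30)=270, (39*26 - 39*-25)=1989, (39*-17 - -38*26)=325; twice the area = |5442| = 5442; area = 2721; boundary points = 2 + 1 + 1 + 51 + 1 = 56; strictly interior points = area - boundary/2 + 1 = 2694; answer 2694
Part 2: Y1 = 2694; r = 19; a(2) = 2*(48) - 2*(19) = 58; iterating: a(2)=58, a(3)=20, a(4)=-76, a(5)=-192, a(6)=-232, a(7)=-80, a(8)=304, a(9)=768, a(10)=928, a(11)=320, a(12)=-1216, a(13)=-3072, a(14)=-3712; answer -3712

-3712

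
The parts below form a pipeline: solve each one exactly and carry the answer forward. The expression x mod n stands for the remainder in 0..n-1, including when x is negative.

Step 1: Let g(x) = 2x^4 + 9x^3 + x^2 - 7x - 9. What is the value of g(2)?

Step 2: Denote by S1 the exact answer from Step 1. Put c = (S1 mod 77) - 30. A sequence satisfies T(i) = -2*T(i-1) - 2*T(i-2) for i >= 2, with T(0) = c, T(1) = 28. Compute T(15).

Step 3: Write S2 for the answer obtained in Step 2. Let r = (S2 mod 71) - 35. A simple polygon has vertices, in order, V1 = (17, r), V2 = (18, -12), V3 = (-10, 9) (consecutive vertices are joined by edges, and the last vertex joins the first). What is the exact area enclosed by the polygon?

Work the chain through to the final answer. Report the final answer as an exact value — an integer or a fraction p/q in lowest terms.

1015/2

Step 1: 2*(2)^4 + 9*(2)^3 + 1*(2)^2 - 7*(2)^1 - 9 = (32) + (72) + (4) + (-14) + (-9) = 85; answer 85
Step 2: S1 = 85; c = -22; T(2) = -2*(28) - 2*(-22) = -12; iterating: T(2)=-12, T(3)=-32, T(4)=88, T(5)=-112, T(6)=48, T(7)=128, T(8)=-352, T(9)=448, T(10)=-192, T(11)=-512, T(12)=1408, T(13)=-1792, T(14)=768, T(15)=2048; answer 2048
Step 3: S2 = 2048; r = 25; cross terms: (17*-12 - 18*25)=-654, (18*9 - -10*-12)=42, (-10*25 - 17*9)=-403; twice the area = |-1015| = 1015; area = 1015/2; answer 1015/2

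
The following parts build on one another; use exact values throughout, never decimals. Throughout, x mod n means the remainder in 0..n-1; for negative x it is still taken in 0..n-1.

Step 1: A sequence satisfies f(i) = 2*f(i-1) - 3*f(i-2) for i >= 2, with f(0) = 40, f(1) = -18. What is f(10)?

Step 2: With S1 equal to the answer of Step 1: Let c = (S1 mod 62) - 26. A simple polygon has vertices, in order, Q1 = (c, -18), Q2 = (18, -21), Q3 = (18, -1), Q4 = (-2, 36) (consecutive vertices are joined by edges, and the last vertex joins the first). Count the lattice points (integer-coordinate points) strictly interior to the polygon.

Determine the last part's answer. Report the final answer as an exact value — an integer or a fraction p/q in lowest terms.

Step 1: f(2) = 2*(-18) - 3*(40) = -156; iterating: f(2)=-156, f(3)=-258, f(4)=-48, f(5)=678, f(6)=1500, f(7)=966, f(8)=-2568, f(9)=-8034, f(10)=-8364; answer -8364
Step 2: S1 = -8364; c = -20; cross terms: (-20*-21 - 18*-18)=744, (18*-1 - 18*-21)=360, (18*36 - -2*-1)=646, (-2*-18 - -20*36)=756; twice the area = |2506| = 2506; area = 1253; boundary points = 1 + 20 + 1 + 18 = 40; strictly interior points = area - boundary/2 + 1 = 1234; answer 1234

1234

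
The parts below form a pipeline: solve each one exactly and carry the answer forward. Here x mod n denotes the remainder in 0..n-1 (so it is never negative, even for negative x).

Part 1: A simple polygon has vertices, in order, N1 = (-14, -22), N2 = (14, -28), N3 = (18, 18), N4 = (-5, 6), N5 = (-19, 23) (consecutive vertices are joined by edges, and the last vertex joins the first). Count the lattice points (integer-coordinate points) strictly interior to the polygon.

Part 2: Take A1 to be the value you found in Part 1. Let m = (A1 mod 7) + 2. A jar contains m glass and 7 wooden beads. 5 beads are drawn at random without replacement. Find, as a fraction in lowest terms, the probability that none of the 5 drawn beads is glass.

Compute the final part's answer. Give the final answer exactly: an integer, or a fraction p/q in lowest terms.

Part 1: cross terms: (-14*-28 - 14*-22)=700, (14*18 - 18*-28)=756, (18*6 - -5*18)=198, (-5*23 - -19*6)=-1, (-19*-22 - -14*23)=740; twice the area = |2393| = 2393; area = 2393/2; boundary points = 2 + 2 + 1 + 1 + 5 = 11; strictly interior points = area - boundary/2 + 1 = 1192; answer 1192
Part 2: A1 = 1192; m = 4; total draws C(11,5) = 462; favorable C(7,5) = 21; P = 1/22; answer 1/22

1/22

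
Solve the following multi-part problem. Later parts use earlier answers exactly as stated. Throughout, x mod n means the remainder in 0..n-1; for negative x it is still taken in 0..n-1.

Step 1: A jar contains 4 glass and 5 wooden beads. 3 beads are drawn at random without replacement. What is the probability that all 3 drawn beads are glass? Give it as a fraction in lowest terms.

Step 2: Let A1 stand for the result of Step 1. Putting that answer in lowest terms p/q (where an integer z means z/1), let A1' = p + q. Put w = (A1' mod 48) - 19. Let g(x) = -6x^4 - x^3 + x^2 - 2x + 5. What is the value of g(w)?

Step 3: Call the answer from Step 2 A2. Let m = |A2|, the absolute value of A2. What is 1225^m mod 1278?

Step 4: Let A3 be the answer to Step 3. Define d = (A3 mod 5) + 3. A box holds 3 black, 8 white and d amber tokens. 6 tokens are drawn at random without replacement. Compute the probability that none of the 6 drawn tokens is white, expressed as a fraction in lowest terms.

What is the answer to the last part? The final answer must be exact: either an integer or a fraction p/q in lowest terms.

1/3003

Step 1: total draws C(9,3) = 84; favorable C(4,3) = 4; P = 1/21; answer 1/21
Step 2: A1 = 1/21; threaded value p + q = 22; w = 3; -6*(3)^4 - 1*(3)^3 + 1*(3)^2 - 2*(3)^1 + 5 = (-486) + (-27) + (9) + (-6) + (5) = -505; answer -505
Step 3: A2 = -505; m = 505; squarings mod 1278: 1225^1=1225, 1225^2=253, 1225^4=109, 1225^8=379, 1225^16=505, 1225^32=703, 1225^64=901, 1225^128=271, 1225^256=595; 1225^505 = 1225^1 * 1225^8 * 1225^16 * 1225^32 * 1225^64 * 1225^128 * 1225^256 = 955 (mod 1278); answer 955
Step 4: A3 = 955; d = 3; total draws C(14,6) = 3003; favorable C(6,6) = 1; P = 1/3003; answer 1/3003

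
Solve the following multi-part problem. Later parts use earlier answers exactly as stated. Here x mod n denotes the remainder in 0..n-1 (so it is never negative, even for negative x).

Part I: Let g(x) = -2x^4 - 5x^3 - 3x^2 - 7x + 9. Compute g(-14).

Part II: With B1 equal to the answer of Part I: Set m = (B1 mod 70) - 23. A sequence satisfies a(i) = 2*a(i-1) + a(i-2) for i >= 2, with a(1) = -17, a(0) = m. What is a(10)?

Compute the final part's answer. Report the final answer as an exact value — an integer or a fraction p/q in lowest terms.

Part I: -2*(-14)^4 - 5*(-14)^3 - 3*(-14)^2 - 7*(-14)^1 + 9 = (-76832) + (13720) + (-588) + (98) + (9) = -63593; answer -63593
Part II: B1 = -63593; m = 14; a(2) = 2*(-17) + 1*(14) = -20; iterating: a(2)=-20, a(3)=-57, a(4)=-134, a(5)=-325, a(6)=-784, a(7)=-1893, a(8)=-4570, a(9)=-11033, a(10)=-26636; answer -26636

-26636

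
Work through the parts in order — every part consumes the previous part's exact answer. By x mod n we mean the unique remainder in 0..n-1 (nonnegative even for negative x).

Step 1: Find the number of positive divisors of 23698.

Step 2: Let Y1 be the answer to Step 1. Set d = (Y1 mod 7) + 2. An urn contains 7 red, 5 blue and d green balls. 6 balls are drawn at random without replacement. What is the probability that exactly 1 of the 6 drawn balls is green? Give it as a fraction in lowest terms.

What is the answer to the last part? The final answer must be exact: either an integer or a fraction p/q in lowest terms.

66/323

Step 1: 23698 = 2 * 17^2 * 41; number of divisors = (1+1) * (2+1) * (1+1) = 12; answer 12
Step 2: Y1 = 12; d = 7; total draws C(19,6) = 27132; favorable C(7,1)*C(12,5) = 5544; P = 66/323; answer 66/323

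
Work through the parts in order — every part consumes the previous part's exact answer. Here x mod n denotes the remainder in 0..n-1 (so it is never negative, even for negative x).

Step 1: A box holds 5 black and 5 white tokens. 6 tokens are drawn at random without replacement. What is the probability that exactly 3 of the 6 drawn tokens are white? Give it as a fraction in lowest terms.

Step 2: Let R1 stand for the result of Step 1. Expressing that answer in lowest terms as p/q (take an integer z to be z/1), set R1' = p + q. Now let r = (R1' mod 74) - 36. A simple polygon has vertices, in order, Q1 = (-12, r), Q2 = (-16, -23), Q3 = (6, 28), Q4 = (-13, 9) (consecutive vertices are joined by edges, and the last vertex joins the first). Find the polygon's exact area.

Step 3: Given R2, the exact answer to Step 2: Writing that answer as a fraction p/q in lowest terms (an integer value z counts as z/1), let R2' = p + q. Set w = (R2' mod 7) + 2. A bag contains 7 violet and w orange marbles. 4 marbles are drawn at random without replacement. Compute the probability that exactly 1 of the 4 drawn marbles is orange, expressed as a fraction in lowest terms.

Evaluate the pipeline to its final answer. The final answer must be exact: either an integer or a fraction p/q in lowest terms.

35/99

Step 1: total draws C(10,6) = 210; favorable C(5,3)*C(5,3) = 100; P = 10/21; answer 10/21
Step 2: R1 = 10/21; threaded value p + q = 31; r = -5; cross terms: (-12*-23 - -16*-5)=196, (-16*28 - 6*-23)=-310, (6*9 - -13*28)=418, (-13*-5 - -12*9)=173; twice the area = |477| = 477; area = 477/2; answer 477/2
Step 3: R2 = 477/2; threaded value p + q = 479; w = 5; total draws C(12,4) = 495; favorable C(5,1)*C(7,3) = 175; P = 35/99; answer 35/99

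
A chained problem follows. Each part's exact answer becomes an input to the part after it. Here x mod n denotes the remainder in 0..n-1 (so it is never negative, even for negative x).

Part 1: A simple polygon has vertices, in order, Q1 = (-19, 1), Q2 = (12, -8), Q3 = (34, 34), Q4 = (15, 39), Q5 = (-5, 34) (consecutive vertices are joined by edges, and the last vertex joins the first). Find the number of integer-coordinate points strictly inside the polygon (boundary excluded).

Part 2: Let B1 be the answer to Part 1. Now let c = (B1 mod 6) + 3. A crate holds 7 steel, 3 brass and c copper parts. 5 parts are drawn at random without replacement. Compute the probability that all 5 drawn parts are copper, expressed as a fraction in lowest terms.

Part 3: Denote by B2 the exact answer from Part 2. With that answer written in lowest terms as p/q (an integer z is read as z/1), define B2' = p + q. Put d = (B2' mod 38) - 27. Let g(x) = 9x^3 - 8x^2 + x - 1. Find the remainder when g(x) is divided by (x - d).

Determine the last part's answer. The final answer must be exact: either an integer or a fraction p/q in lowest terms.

-145651

Part 1: cross terms: (-19*-8 - 12*1)=140, (12*34 - 34*-8)=680, (34*39 - 15*34)=816, (15*34 - -5*39)=705, (-5*1 - -19*34)=641; twice the area = |2982| = 2982; area = 1491; boundary points = 1 + 2 + 1 + 5 + 1 = 10; strictly interior points = area - boundary/2 + 1 = 1487; answer 1487
Part 2: B1 = 1487; c = 8; total draws C(18,5) = 8568; favorable C(8,5) = 56; P = 1/153; answer 1/153
Part 3: B2 = 1/153; threaded value p + q = 154; d = -25; remainder = value at the root: 9*(-25)^3 - 8*(-25)^2 + 1*(-25)^1 - 1 = (-140625) + (-5000) + (-25) + (-1) = -145651; answer -145651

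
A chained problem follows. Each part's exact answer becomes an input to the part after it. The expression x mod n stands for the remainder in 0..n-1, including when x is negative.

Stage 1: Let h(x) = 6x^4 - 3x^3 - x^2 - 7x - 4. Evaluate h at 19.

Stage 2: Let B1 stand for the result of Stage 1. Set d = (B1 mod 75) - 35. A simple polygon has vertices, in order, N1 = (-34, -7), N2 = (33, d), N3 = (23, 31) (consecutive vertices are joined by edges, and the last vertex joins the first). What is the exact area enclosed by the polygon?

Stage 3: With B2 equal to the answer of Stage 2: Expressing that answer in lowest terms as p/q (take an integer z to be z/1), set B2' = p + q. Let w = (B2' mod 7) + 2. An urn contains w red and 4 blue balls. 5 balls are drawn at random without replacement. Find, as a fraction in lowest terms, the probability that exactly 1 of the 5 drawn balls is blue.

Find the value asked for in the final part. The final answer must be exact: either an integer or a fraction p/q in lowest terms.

10/33

Stage 1: 6*(19)^4 - 3*(19)^3 - 1*(19)^2 - 7*(19)^1 - 4 = (781926) + (-20577) + (-361) + (-133) + (-4) = 760851; answer 760851
Stage 2: B1 = 760851; d = 16; cross terms: (-34*16 - 33*-7)=-313, (33*31 - 23*16)=655, (23*-7 - -34*31)=893; twice the area = |1235| = 1235; area = 1235/2; answer 1235/2
Stage 3: B2 = 1235/2; threaded value p + q = 1237; w = 7; total draws C(11,5) = 462; favorable C(4,1)*C(7,4) = 140; P = 10/33; answer 10/33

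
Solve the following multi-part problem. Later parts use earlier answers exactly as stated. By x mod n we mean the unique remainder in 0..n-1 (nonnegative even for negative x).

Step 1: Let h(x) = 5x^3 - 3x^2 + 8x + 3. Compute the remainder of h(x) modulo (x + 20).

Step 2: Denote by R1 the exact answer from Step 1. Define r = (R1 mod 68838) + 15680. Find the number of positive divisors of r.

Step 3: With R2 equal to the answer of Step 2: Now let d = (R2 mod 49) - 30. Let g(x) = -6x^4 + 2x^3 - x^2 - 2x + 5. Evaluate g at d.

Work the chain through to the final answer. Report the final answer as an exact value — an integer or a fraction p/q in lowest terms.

Step 1: remainder = value at the root: 5*(-20)^3 - 3*(-20)^2 + 8*(-20)^1 + 3 = (-40000) + (-1200) + (-160) + (3) = -41357; answer -41357
Step 2: R1 = -41357; r = 43161; 43161 = 3 * 14387; number of divisors = (1+1) * (1+1) = 4; answer 4
Step 3: R2 = 4; d = -26; -6*(-26)^4 + 2*(-26)^3 - 1*(-26)^2 - 2*(-26)^1 + 5 = (-2741856) + (-35152) + (-676) + (52) + (5) = -2777627; answer -2777627

-2777627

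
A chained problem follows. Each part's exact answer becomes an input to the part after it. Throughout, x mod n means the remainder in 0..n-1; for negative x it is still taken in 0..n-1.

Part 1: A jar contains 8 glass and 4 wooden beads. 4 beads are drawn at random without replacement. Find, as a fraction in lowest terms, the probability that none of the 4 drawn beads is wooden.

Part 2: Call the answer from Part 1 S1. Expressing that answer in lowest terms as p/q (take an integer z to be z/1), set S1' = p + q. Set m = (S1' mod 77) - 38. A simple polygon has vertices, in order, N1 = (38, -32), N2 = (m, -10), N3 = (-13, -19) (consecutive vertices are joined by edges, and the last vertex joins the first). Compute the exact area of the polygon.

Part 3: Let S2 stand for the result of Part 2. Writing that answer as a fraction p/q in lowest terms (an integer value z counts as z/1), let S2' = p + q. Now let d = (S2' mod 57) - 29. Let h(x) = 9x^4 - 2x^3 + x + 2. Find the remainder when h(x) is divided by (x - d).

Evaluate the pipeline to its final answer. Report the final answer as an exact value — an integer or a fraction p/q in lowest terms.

Part 1: total draws C(12,4) = 495; favorable C(8,4) = 70; P = 14/99; answer 14/99
Part 2: S1 = 14/99; threaded value p + q = 113; m = -2; cross terms: (38*-10 - -2*-32)=-444, (-2*-19 - -13*-10)=-92, (-13*-32 - 38*-19)=1138; twice the area = |602| = 602; area = 301; answer 301
Part 3: S2 = 301; threaded value p + q = 302; d = -12; remainder = value at the root: 9*(-12)^4 - 2*(-12)^3 + 1*(-12)^1 + 2 = (186624) + (3456) + (-12) + (2) = 190070; answer 190070

190070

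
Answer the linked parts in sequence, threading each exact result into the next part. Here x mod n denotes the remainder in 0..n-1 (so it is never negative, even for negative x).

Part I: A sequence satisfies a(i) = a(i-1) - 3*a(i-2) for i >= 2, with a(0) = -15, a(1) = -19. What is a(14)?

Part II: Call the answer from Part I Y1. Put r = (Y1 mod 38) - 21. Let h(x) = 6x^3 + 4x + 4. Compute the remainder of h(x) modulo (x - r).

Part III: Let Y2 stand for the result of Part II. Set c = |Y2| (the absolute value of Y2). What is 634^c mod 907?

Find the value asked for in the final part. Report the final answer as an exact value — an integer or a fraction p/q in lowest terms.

16

Part I: a(2) = 1*(-19) - 3*(-15) = 26; iterating: a(2)=26, a(3)=83, a(4)=5, a(5)=-244, a(6)=-259, a(7)=473, a(8)=1250, a(9)=-169, a(10)=-3919, a(11)=-3412, a(12)=8345, a(13)=18581, a(14)=-6454; answer -6454
Part II: Y1 = -6454; r = -15; remainder = value at the root: 6*(-15)^3 + 4*(-15)^1 + 4 = (-20250) + (-60) + (4) = -20306; answer -20306
Part III: Y2 = -20306; c = 20306; squarings mod 907: 634^1=634, 634^2=155, 634^4=443, 634^8=337, 634^16=194, 634^32=449, 634^64=247, 634^128=240, 634^256=459, 634^512=257, 634^1024=745, 634^2048=848, 634^4096=760, 634^8192=748, 634^16384=792; 634^20306 = 634^2 * 634^16 * 634^64 * 634^256 * 634^512 * 634^1024 * 634^2048 * 634^16384 = 16 (mod 907); answer 16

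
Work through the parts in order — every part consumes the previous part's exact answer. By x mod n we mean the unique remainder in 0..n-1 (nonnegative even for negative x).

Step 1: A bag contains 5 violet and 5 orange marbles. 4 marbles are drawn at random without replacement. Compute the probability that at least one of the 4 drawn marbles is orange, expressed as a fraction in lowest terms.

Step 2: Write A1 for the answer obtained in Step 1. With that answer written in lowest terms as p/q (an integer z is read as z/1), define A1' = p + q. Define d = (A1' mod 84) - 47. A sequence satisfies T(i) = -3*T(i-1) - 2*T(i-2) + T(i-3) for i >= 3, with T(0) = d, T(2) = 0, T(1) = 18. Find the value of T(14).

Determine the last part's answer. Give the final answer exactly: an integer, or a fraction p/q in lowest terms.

Step 1: total draws C(10,4) = 210; complement C(5,4) = 5; favorable 210 - 5 = 205; P = 41/42; answer 41/42
Step 2: A1 = 41/42; threaded value p + q = 83; d = 36; T(3) = -3*(0) - 2*(18) + 1*(36) = 0; iterating: T(3)=0, T(4)=18, T(5)=-54, T(6)=126, T(7)=-252, T(8)=450, T(9)=-720, T(10)=1008, T(11)=-1134, T(12)=666, T(13)=1278, T(14)=-6300; answer -6300

-6300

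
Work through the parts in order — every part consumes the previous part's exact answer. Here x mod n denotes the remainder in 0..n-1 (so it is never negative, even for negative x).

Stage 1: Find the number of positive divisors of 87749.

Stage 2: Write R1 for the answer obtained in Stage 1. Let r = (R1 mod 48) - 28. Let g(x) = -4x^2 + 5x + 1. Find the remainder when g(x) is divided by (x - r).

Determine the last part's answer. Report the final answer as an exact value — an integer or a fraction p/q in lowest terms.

-2423

Stage 1: 87749 = 47 * 1867; number of divisors = (1+1) * (1+1) = 4; answer 4
Stage 2: R1 = 4; r = -24; remainder = value at the root: -4*(-24)^2 + 5*(-24)^1 + 1 = (-2304) + (-120) + (1) = -2423; answer -2423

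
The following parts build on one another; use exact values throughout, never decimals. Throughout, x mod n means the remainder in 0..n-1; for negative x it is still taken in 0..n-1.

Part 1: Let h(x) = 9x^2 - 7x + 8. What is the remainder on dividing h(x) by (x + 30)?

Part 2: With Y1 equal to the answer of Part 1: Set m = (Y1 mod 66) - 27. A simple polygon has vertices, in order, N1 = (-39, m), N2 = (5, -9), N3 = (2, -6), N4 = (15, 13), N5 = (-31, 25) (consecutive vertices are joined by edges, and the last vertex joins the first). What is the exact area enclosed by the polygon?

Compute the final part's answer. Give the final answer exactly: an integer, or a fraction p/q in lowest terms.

Part 1: remainder = value at the root: 9*(-30)^2 - 7*(-30)^1 + 8 = (8100) + (210) + (8) = 8318; answer 8318
Part 2: Y1 = 8318; m = -25; cross terms: (-39*-9 - 5*-25)=476, (5*-6 - 2*-9)=-12, (2*13 - 15*-6)=116, (15*25 - -31*13)=778, (-31*-25 - -39*25)=1750; twice the area = |3108| = 3108; area = 1554; answer 1554

1554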